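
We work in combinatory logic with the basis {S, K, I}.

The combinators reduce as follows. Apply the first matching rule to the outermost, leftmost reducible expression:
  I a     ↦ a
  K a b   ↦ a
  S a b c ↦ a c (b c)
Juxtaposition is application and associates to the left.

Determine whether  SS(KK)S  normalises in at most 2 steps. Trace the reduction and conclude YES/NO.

  start: SS(KK)S
  step 1: SS(KKS)
  step 2: SSK

Answer: YES — reaches normal form SSK in 2 ≤ 2 steps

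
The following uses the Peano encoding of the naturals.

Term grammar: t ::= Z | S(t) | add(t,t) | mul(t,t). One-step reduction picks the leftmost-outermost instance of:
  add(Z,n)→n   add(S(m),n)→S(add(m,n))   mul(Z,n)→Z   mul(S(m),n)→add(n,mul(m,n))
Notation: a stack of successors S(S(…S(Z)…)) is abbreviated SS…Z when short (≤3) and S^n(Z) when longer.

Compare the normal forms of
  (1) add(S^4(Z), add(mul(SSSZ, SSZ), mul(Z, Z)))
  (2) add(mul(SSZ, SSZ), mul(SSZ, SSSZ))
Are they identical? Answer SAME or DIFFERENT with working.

Answer: SAME — A ⇓ S^10(Z), B ⇓ S^10(Z)

Derivation:
Term A:
  start: add(S^4(Z), add(mul(SSSZ, SSZ), mul(Z, Z)))
  step 1: S(add(SSSZ, add(mul(SSSZ, SSZ), mul(Z, Z))))
  step 2: S(S(add(SSZ, add(mul(SSSZ, SSZ), mul(Z, Z)))))
  step 3: S(S(S(add(SZ, add(mul(SSSZ, SSZ), mul(Z, Z))))))
  step 4: S(S(S(S(add(Z, add(mul(SSSZ, SSZ), mul(Z, Z)))))))
  step 5: S(S(S(S(add(mul(SSSZ, SSZ), mul(Z, Z))))))
  step 6: S(S(S(S(add(add(SSZ, mul(SSZ, SSZ)), mul(Z, Z))))))
  step 7: S(S(S(S(add(S(add(SZ, mul(SSZ, SSZ))), mul(Z, Z))))))
  step 8: S(S(S(S(S(add(add(SZ, mul(SSZ, SSZ)), mul(Z, Z)))))))
  step 9: S(S(S(S(S(add(S(add(Z, mul(SSZ, SSZ))), mul(Z, Z)))))))
  step 10: S(S(S(S(S(S(add(add(Z, mul(SSZ, SSZ)), mul(Z, Z))))))))
  step 11: S(S(S(S(S(S(add(mul(SSZ, SSZ), mul(Z, Z))))))))
  step 12: S(S(S(S(S(S(add(add(SSZ, mul(SZ, SSZ)), mul(Z, Z))))))))
  step 13: S(S(S(S(S(S(add(S(add(SZ, mul(SZ, SSZ))), mul(Z, Z))))))))
  step 14: S(S(S(S(S(S(S(add(add(SZ, mul(SZ, SSZ)), mul(Z, Z)))))))))
  step 15: S(S(S(S(S(S(S(add(S(add(Z, mul(SZ, SSZ))), mul(Z, Z)))))))))
  step 16: S(S(S(S(S(S(S(S(add(add(Z, mul(SZ, SSZ)), mul(Z, Z))))))))))
  step 17: S(S(S(S(S(S(S(S(add(mul(SZ, SSZ), mul(Z, Z))))))))))
  step 18: S(S(S(S(S(S(S(S(add(add(SSZ, mul(Z, SSZ)), mul(Z, Z))))))))))
  step 19: S(S(S(S(S(S(S(S(add(S(add(SZ, mul(Z, SSZ))), mul(Z, Z))))))))))
  step 20: S(S(S(S(S(S(S(S(S(add(add(SZ, mul(Z, SSZ)), mul(Z, Z)))))))))))
  step 21: S(S(S(S(S(S(S(S(S(add(S(add(Z, mul(Z, SSZ))), mul(Z, Z)))))))))))
  step 22: S(S(S(S(S(S(S(S(S(S(add(add(Z, mul(Z, SSZ)), mul(Z, Z))))))))))))
  step 23: S(S(S(S(S(S(S(S(S(S(add(mul(Z, SSZ), mul(Z, Z))))))))))))
  step 24: S(S(S(S(S(S(S(S(S(S(add(Z, mul(Z, Z))))))))))))
  step 25: S(S(S(S(S(S(S(S(S(S(mul(Z, Z)))))))))))
  step 26: S^10(Z)

Term B:
  start: add(mul(SSZ, SSZ), mul(SSZ, SSSZ))
  step 1: add(add(SSZ, mul(SZ, SSZ)), mul(SSZ, SSSZ))
  step 2: add(S(add(SZ, mul(SZ, SSZ))), mul(SSZ, SSSZ))
  step 3: S(add(add(SZ, mul(SZ, SSZ)), mul(SSZ, SSSZ)))
  step 4: S(add(S(add(Z, mul(SZ, SSZ))), mul(SSZ, SSSZ)))
  step 5: S(S(add(add(Z, mul(SZ, SSZ)), mul(SSZ, SSSZ))))
  step 6: S(S(add(mul(SZ, SSZ), mul(SSZ, SSSZ))))
  step 7: S(S(add(add(SSZ, mul(Z, SSZ)), mul(SSZ, SSSZ))))
  step 8: S(S(add(S(add(SZ, mul(Z, SSZ))), mul(SSZ, SSSZ))))
  step 9: S(S(S(add(add(SZ, mul(Z, SSZ)), mul(SSZ, SSSZ)))))
  step 10: S(S(S(add(S(add(Z, mul(Z, SSZ))), mul(SSZ, SSSZ)))))
  step 11: S(S(S(S(add(add(Z, mul(Z, SSZ)), mul(SSZ, SSSZ))))))
  step 12: S(S(S(S(add(mul(Z, SSZ), mul(SSZ, SSSZ))))))
  step 13: S(S(S(S(add(Z, mul(SSZ, SSSZ))))))
  step 14: S(S(S(S(mul(SSZ, SSSZ)))))
  step 15: S(S(S(S(add(SSSZ, mul(SZ, SSSZ))))))
  step 16: S(S(S(S(S(add(SSZ, mul(SZ, SSSZ)))))))
  step 17: S(S(S(S(S(S(add(SZ, mul(SZ, SSSZ))))))))
  step 18: S(S(S(S(S(S(S(add(Z, mul(SZ, SSSZ)))))))))
  step 19: S(S(S(S(S(S(S(mul(SZ, SSSZ))))))))
  step 20: S(S(S(S(S(S(S(add(SSSZ, mul(Z, SSSZ)))))))))
  step 21: S(S(S(S(S(S(S(S(add(SSZ, mul(Z, SSSZ))))))))))
  step 22: S(S(S(S(S(S(S(S(S(add(SZ, mul(Z, SSSZ)))))))))))
  step 23: S(S(S(S(S(S(S(S(S(S(add(Z, mul(Z, SSSZ))))))))))))
  step 24: S(S(S(S(S(S(S(S(S(S(mul(Z, SSSZ)))))))))))
  step 25: S^10(Z)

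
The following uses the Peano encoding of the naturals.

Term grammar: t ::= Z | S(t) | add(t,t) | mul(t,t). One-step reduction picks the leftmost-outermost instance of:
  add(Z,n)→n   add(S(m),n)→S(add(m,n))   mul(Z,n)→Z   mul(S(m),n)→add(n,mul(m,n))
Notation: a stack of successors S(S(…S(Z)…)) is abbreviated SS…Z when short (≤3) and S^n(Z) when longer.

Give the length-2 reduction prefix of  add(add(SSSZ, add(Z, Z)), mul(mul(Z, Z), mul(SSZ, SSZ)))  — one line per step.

Answer: after 2 steps: S(add(add(SSZ, add(Z, Z)), mul(mul(Z, Z), mul(SSZ, SSZ))))

Derivation:
  start: add(add(SSSZ, add(Z, Z)), mul(mul(Z, Z), mul(SSZ, SSZ)))
  [1] add(S(add(SSZ, add(Z, Z))), mul(mul(Z, Z), mul(SSZ, SSZ)))
  [2] S(add(add(SSZ, add(Z, Z)), mul(mul(Z, Z), mul(SSZ, SSZ))))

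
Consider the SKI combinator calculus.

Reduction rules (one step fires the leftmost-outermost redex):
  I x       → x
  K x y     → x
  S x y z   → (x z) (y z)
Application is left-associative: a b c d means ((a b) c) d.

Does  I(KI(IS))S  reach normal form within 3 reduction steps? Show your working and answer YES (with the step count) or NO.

Answer: YES — reaches normal form S in 3 ≤ 3 steps

Derivation:
  start: I(KI(IS))S
  step 1: KI(IS)S
  step 2: IS
  step 3: S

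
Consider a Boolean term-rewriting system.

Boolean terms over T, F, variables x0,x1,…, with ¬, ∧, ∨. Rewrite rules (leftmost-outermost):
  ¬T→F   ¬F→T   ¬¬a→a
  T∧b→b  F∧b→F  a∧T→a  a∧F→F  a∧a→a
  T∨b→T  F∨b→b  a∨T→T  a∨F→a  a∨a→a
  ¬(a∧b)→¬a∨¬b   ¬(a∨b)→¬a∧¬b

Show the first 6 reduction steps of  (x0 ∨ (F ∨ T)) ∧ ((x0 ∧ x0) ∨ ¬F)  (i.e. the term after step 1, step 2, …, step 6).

Answer: after 6 steps: T

Working:
  start: (x0 ∨ (F ∨ T)) ∧ ((x0 ∧ x0) ∨ ¬F)
  [1] (x0 ∨ T) ∧ ((x0 ∧ x0) ∨ ¬F)
  [2] T ∧ ((x0 ∧ x0) ∨ ¬F)
  [3] (x0 ∧ x0) ∨ ¬F
  [4] x0 ∨ ¬F
  [5] x0 ∨ T
  [6] T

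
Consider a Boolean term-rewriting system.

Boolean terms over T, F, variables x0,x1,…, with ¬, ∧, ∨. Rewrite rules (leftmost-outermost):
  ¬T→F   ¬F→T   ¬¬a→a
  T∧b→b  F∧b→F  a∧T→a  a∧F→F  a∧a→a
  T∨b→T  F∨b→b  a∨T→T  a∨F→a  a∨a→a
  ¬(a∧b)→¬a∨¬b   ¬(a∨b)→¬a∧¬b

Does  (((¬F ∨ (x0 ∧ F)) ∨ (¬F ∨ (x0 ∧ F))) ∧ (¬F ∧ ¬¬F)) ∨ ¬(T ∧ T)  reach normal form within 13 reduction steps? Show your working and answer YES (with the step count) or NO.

Answer: YES — reaches normal form F in 11 ≤ 13 steps

Reduction:
  start: (((¬F ∨ (x0 ∧ F)) ∨ (¬F ∨ (x0 ∧ F))) ∧ (¬F ∧ ¬¬F)) ∨ ¬(T ∧ T)
  →1  ((¬F ∨ (x0 ∧ F)) ∧ (¬F ∧ ¬¬F)) ∨ ¬(T ∧ T)
  →2  ((T ∨ (x0 ∧ F)) ∧ (¬F ∧ ¬¬F)) ∨ ¬(T ∧ T)
  →3  (T ∧ (¬F ∧ ¬¬F)) ∨ ¬(T ∧ T)
  →4  (¬F ∧ ¬¬F) ∨ ¬(T ∧ T)
  →5  (T ∧ ¬¬F) ∨ ¬(T ∧ T)
  →6  ¬¬F ∨ ¬(T ∧ T)
  →7  F ∨ ¬(T ∧ T)
  →8  ¬(T ∧ T)
  →9  ¬T ∨ ¬T
  →10  ¬T
  →11  F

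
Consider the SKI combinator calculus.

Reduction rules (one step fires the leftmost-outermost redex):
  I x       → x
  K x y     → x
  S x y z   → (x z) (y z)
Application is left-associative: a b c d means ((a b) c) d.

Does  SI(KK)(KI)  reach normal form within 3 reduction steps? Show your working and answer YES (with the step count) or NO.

Answer: YES — reaches normal form I in 3 ≤ 3 steps

Reduction:
  start: SI(KK)(KI)
  step 1: I(KI)(KK(KI))
  step 2: KI(KK(KI))
  step 3: I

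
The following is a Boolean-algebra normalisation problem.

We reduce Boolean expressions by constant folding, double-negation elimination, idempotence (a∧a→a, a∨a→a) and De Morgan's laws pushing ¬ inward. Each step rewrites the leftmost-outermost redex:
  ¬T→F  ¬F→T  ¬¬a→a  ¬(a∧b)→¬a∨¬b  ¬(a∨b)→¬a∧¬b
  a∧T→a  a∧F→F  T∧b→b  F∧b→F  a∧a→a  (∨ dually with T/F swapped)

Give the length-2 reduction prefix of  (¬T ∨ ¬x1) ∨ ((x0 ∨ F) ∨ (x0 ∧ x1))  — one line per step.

Answer: after 2 steps: ¬x1 ∨ ((x0 ∨ F) ∨ (x0 ∧ x1))

Reduction:
  start: (¬T ∨ ¬x1) ∨ ((x0 ∨ F) ∨ (x0 ∧ x1))
  →1  (F ∨ ¬x1) ∨ ((x0 ∨ F) ∨ (x0 ∧ x1))
  →2  ¬x1 ∨ ((x0 ∨ F) ∨ (x0 ∧ x1))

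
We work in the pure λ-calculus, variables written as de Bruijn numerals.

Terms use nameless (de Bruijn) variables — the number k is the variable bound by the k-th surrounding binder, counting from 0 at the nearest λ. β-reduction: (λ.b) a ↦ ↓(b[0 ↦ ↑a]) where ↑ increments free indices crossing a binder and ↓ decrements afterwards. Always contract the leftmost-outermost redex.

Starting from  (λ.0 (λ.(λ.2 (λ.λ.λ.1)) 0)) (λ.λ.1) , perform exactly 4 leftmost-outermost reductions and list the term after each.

Answer: after 4 steps: λ.λ.λ.λ.λ.λ.1

Working:
  start: (λ.0 (λ.(λ.2 (λ.λ.λ.1)) 0)) (λ.λ.1)
  →1  (λ.λ.1) (λ.(λ.(λ.λ.1) (λ.λ.λ.1)) 0)
  →2  λ.λ.(λ.(λ.λ.1) (λ.λ.λ.1)) 0
  →3  λ.λ.(λ.λ.1) (λ.λ.λ.1)
  →4  λ.λ.λ.λ.λ.λ.1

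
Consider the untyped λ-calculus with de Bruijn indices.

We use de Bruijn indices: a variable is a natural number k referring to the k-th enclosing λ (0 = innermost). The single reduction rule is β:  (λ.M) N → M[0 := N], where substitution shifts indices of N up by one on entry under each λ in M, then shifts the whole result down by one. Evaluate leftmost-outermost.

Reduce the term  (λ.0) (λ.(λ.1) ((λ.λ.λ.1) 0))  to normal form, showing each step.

  start: (λ.0) (λ.(λ.1) ((λ.λ.λ.1) 0))
  →1  λ.(λ.1) ((λ.λ.λ.1) 0)
  →2  λ.0

Answer: normal form = λ.0  (in 2 steps)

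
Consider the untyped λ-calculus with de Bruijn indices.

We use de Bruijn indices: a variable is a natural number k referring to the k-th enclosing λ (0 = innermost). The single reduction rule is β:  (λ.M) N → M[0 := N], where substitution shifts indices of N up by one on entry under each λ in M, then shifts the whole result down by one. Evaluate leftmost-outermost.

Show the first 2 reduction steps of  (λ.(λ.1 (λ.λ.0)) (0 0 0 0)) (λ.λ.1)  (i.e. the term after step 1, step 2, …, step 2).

Answer: after 2 steps: (λ.λ.1) (λ.λ.0)

Derivation:
  start: (λ.(λ.1 (λ.λ.0)) (0 0 0 0)) (λ.λ.1)
  step 1: (λ.(λ.λ.1) (λ.λ.0)) ((λ.λ.1) (λ.λ.1) (λ.λ.1) (λ.λ.1))
  step 2: (λ.λ.1) (λ.λ.0)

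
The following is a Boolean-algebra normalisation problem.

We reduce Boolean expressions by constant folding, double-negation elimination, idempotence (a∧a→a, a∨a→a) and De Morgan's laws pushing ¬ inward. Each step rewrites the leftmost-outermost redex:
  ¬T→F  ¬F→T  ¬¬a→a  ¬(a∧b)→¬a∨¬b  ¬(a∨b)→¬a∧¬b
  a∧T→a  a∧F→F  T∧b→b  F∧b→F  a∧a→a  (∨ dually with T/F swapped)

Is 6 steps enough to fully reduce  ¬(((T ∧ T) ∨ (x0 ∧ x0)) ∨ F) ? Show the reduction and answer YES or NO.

Answer: NO — after 6 steps the term is F ∧ ¬F, not yet normal

Derivation:
  start: ¬(((T ∧ T) ∨ (x0 ∧ x0)) ∨ F)
  step 1: ¬((T ∧ T) ∨ (x0 ∧ x0)) ∧ ¬F
  step 2: (¬(T ∧ T) ∧ ¬(x0 ∧ x0)) ∧ ¬F
  step 3: ((¬T ∨ ¬T) ∧ ¬(x0 ∧ x0)) ∧ ¬F
  step 4: (¬T ∧ ¬(x0 ∧ x0)) ∧ ¬F
  step 5: (F ∧ ¬(x0 ∧ x0)) ∧ ¬F
  step 6: F ∧ ¬F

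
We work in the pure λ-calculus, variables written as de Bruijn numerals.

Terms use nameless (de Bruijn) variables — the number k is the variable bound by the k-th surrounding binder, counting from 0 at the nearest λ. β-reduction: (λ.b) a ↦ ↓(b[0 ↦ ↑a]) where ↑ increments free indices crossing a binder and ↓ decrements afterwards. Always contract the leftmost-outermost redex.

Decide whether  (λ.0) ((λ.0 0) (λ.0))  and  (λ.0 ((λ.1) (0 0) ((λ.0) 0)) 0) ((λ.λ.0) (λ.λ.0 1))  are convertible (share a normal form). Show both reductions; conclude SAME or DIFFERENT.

Term A:
  start: (λ.0) ((λ.0 0) (λ.0))
  [1] (λ.0 0) (λ.0)
  [2] (λ.0) (λ.0)
  [3] λ.0

Term B:
  start: (λ.0 ((λ.1) (0 0) ((λ.0) 0)) 0) ((λ.λ.0) (λ.λ.0 1))
  [1] (λ.λ.0) (λ.λ.0 1) ((λ.(λ.λ.0) (λ.λ.0 1)) ((λ.λ.0) (λ.λ.0 1) ((λ.λ.0) (λ.λ.0 1))) ((λ.0) ((λ.λ.0) (λ.λ.0 1)))) ((λ.λ.0) (λ.λ.0 1))
  [2] (λ.0) ((λ.(λ.λ.0) (λ.λ.0 1)) ((λ.λ.0) (λ.λ.0 1) ((λ.λ.0) (λ.λ.0 1))) ((λ.0) ((λ.λ.0) (λ.λ.0 1)))) ((λ.λ.0) (λ.λ.0 1))
  [3] (λ.(λ.λ.0) (λ.λ.0 1)) ((λ.λ.0) (λ.λ.0 1) ((λ.λ.0) (λ.λ.0 1))) ((λ.0) ((λ.λ.0) (λ.λ.0 1))) ((λ.λ.0) (λ.λ.0 1))
  [4] (λ.λ.0) (λ.λ.0 1) ((λ.0) ((λ.λ.0) (λ.λ.0 1))) ((λ.λ.0) (λ.λ.0 1))
  [5] (λ.0) ((λ.0) ((λ.λ.0) (λ.λ.0 1))) ((λ.λ.0) (λ.λ.0 1))
  [6] (λ.0) ((λ.λ.0) (λ.λ.0 1)) ((λ.λ.0) (λ.λ.0 1))
  [7] (λ.λ.0) (λ.λ.0 1) ((λ.λ.0) (λ.λ.0 1))
  [8] (λ.0) ((λ.λ.0) (λ.λ.0 1))
  [9] (λ.λ.0) (λ.λ.0 1)
  [10] λ.0

Answer: SAME — A ⇓ λ.0, B ⇓ λ.0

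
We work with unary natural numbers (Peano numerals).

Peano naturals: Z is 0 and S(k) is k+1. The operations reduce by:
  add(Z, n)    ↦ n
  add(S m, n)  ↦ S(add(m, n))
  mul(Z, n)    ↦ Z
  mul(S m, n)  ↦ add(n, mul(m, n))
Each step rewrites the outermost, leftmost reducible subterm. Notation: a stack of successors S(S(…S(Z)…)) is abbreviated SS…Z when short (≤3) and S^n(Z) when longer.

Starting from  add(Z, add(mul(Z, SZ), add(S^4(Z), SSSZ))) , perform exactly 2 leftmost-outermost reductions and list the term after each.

  start: add(Z, add(mul(Z, SZ), add(S^4(Z), SSSZ)))
  →1  add(mul(Z, SZ), add(S^4(Z), SSSZ))
  →2  add(Z, add(S^4(Z), SSSZ))

Answer: after 2 steps: add(Z, add(S^4(Z), SSSZ))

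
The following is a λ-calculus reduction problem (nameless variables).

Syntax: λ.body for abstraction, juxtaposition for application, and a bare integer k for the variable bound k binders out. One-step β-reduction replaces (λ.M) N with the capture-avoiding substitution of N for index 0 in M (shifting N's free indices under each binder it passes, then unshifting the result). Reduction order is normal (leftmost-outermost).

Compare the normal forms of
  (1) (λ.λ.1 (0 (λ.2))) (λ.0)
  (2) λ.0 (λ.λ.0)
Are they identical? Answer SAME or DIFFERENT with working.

Term A:
  start: (λ.λ.1 (0 (λ.2))) (λ.0)
  →1  λ.(λ.0) (0 (λ.λ.0))
  →2  λ.0 (λ.λ.0)

Term B:
  start: λ.0 (λ.λ.0)

Answer: SAME — A ⇓ λ.0 (λ.λ.0), B ⇓ λ.0 (λ.λ.0)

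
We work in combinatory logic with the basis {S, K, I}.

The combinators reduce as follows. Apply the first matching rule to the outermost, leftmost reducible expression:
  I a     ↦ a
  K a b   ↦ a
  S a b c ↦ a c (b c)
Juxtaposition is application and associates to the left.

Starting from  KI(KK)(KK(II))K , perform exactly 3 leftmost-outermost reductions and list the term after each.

  start: KI(KK)(KK(II))K
  step 1: I(KK(II))K
  step 2: KK(II)K
  step 3: KK

Answer: after 3 steps: KK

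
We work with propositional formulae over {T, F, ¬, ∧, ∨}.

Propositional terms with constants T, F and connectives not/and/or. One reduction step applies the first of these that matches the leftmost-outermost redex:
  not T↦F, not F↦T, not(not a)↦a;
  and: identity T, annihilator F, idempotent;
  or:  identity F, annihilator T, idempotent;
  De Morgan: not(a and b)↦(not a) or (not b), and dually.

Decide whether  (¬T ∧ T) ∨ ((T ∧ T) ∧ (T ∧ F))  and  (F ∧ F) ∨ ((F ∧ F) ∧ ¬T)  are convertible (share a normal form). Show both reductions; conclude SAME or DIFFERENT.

Term A:
  start: (¬T ∧ T) ∨ ((T ∧ T) ∧ (T ∧ F))
  [1] ¬T ∨ ((T ∧ T) ∧ (T ∧ F))
  [2] F ∨ ((T ∧ T) ∧ (T ∧ F))
  [3] (T ∧ T) ∧ (T ∧ F)
  [4] T ∧ (T ∧ F)
  [5] T ∧ F
  [6] F

Term B:
  start: (F ∧ F) ∨ ((F ∧ F) ∧ ¬T)
  [1] F ∨ ((F ∧ F) ∧ ¬T)
  [2] (F ∧ F) ∧ ¬T
  [3] F ∧ ¬T
  [4] F

Answer: SAME — A ⇓ F, B ⇓ F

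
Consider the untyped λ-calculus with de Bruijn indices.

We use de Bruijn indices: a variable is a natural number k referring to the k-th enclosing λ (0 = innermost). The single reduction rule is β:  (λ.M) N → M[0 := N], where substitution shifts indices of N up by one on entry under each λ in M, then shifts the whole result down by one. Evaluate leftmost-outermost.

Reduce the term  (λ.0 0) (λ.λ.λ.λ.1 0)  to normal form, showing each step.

  start: (λ.0 0) (λ.λ.λ.λ.1 0)
  step 1: (λ.λ.λ.λ.1 0) (λ.λ.λ.λ.1 0)
  step 2: λ.λ.λ.1 0

Answer: normal form = λ.λ.λ.1 0  (in 2 steps)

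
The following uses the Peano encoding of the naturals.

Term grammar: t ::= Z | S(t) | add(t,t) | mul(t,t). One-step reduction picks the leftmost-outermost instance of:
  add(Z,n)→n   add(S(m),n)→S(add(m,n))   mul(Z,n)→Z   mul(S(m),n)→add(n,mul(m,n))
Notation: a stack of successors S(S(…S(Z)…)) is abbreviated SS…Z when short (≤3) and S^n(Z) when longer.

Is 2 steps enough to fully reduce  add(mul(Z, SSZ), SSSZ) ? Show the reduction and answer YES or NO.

Answer: YES — reaches normal form SSSZ in 2 ≤ 2 steps

Reduction:
  start: add(mul(Z, SSZ), SSSZ)
  step 1: add(Z, SSSZ)
  step 2: SSSZ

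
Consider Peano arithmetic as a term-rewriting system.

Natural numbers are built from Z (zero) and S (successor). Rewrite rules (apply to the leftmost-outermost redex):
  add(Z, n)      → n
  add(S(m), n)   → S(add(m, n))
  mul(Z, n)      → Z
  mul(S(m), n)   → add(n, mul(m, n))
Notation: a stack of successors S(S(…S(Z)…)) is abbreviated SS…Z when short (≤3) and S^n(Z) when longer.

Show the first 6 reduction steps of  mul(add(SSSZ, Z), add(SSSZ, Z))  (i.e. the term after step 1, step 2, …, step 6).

  start: mul(add(SSSZ, Z), add(SSSZ, Z))
  step 1: mul(S(add(SSZ, Z)), add(SSSZ, Z))
  step 2: add(add(SSSZ, Z), mul(add(SSZ, Z), add(SSSZ, Z)))
  step 3: add(S(add(SSZ, Z)), mul(add(SSZ, Z), add(SSSZ, Z)))
  step 4: S(add(add(SSZ, Z), mul(add(SSZ, Z), add(SSSZ, Z))))
  step 5: S(add(S(add(SZ, Z)), mul(add(SSZ, Z), add(SSSZ, Z))))
  step 6: S(S(add(add(SZ, Z), mul(add(SSZ, Z), add(SSSZ, Z)))))

Answer: after 6 steps: S(S(add(add(SZ, Z), mul(add(SSZ, Z), add(SSSZ, Z)))))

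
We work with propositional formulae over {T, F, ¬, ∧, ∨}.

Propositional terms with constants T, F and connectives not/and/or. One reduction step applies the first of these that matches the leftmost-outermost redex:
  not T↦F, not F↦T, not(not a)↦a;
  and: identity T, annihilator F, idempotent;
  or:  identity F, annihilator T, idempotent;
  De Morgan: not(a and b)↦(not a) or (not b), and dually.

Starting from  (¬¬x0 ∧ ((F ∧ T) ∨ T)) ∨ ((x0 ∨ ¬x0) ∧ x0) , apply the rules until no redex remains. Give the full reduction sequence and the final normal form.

  start: (¬¬x0 ∧ ((F ∧ T) ∨ T)) ∨ ((x0 ∨ ¬x0) ∧ x0)
  →1  (x0 ∧ ((F ∧ T) ∨ T)) ∨ ((x0 ∨ ¬x0) ∧ x0)
  →2  (x0 ∧ T) ∨ ((x0 ∨ ¬x0) ∧ x0)
  →3  x0 ∨ ((x0 ∨ ¬x0) ∧ x0)

Answer: normal form = x0 ∨ ((x0 ∨ ¬x0) ∧ x0)  (in 3 steps)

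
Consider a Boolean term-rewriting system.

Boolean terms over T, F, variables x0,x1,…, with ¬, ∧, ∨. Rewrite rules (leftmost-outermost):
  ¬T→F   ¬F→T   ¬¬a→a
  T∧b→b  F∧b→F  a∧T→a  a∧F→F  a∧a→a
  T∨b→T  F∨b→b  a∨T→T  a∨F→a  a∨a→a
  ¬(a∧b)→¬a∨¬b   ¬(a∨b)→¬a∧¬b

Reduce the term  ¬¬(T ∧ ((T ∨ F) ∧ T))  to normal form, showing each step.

  start: ¬¬(T ∧ ((T ∨ F) ∧ T))
  [1] T ∧ ((T ∨ F) ∧ T)
  [2] (T ∨ F) ∧ T
  [3] T ∨ F
  [4] T

Answer: normal form = T  (in 4 steps)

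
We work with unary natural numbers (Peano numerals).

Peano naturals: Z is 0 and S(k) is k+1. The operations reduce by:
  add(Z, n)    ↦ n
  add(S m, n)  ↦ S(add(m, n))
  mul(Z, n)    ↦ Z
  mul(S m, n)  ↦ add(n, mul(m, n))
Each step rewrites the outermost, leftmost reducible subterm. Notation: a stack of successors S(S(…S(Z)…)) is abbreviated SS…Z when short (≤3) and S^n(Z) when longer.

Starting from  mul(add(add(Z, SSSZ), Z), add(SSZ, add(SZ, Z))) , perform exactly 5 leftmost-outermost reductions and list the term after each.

Answer: after 5 steps: S(add(add(SZ, add(SZ, Z)), mul(add(SSZ, Z), add(SSZ, add(SZ, Z)))))

Derivation:
  start: mul(add(add(Z, SSSZ), Z), add(SSZ, add(SZ, Z)))
  [1] mul(add(SSSZ, Z), add(SSZ, add(SZ, Z)))
  [2] mul(S(add(SSZ, Z)), add(SSZ, add(SZ, Z)))
  [3] add(add(SSZ, add(SZ, Z)), mul(add(SSZ, Z), add(SSZ, add(SZ, Z))))
  [4] add(S(add(SZ, add(SZ, Z))), mul(add(SSZ, Z), add(SSZ, add(SZ, Z))))
  [5] S(add(add(SZ, add(SZ, Z)), mul(add(SSZ, Z), add(SSZ, add(SZ, Z)))))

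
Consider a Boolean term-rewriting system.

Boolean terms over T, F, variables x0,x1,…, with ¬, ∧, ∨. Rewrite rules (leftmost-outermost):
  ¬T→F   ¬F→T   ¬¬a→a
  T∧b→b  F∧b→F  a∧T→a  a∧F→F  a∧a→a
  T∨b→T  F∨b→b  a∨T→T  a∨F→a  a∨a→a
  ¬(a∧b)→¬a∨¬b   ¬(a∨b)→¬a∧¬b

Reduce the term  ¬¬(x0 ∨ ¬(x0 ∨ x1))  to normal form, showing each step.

Answer: normal form = x0 ∨ (¬x0 ∧ ¬x1)  (in 2 steps)

Derivation:
  start: ¬¬(x0 ∨ ¬(x0 ∨ x1))
  step 1: x0 ∨ ¬(x0 ∨ x1)
  step 2: x0 ∨ (¬x0 ∧ ¬x1)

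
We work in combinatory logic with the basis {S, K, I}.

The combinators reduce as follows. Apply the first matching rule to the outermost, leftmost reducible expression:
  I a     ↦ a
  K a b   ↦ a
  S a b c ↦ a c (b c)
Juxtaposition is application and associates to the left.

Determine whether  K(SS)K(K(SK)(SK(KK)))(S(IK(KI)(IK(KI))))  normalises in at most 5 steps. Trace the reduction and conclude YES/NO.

  start: K(SS)K(K(SK)(SK(KK)))(S(IK(KI)(IK(KI))))
  step 1: SS(K(SK)(SK(KK)))(S(IK(KI)(IK(KI))))
  step 2: S(S(IK(KI)(IK(KI))))(K(SK)(SK(KK))(S(IK(KI)(IK(KI)))))
  step 3: S(S(K(KI)(IK(KI))))(K(SK)(SK(KK))(S(IK(KI)(IK(KI)))))
  step 4: S(S(KI))(K(SK)(SK(KK))(S(IK(KI)(IK(KI)))))
  step 5: S(S(KI))(SK(S(IK(KI)(IK(KI)))))

Answer: NO — after 5 steps the term is S(S(KI))(SK(S(IK(KI)(IK(KI))))), not yet normal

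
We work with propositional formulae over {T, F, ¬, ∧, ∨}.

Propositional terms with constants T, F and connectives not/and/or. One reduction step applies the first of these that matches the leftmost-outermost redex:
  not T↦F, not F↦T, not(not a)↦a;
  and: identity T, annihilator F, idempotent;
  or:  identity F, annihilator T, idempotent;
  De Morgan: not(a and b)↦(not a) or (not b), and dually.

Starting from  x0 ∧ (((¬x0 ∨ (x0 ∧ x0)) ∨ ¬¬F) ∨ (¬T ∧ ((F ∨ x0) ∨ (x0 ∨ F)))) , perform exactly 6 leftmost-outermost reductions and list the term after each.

Answer: after 6 steps: x0 ∧ (¬x0 ∨ x0)

Reduction:
  start: x0 ∧ (((¬x0 ∨ (x0 ∧ x0)) ∨ ¬¬F) ∨ (¬T ∧ ((F ∨ x0) ∨ (x0 ∨ F))))
  [1] x0 ∧ (((¬x0 ∨ x0) ∨ ¬¬F) ∨ (¬T ∧ ((F ∨ x0) ∨ (x0 ∨ F))))
  [2] x0 ∧ (((¬x0 ∨ x0) ∨ F) ∨ (¬T ∧ ((F ∨ x0) ∨ (x0 ∨ F))))
  [3] x0 ∧ ((¬x0 ∨ x0) ∨ (¬T ∧ ((F ∨ x0) ∨ (x0 ∨ F))))
  [4] x0 ∧ ((¬x0 ∨ x0) ∨ (F ∧ ((F ∨ x0) ∨ (x0 ∨ F))))
  [5] x0 ∧ ((¬x0 ∨ x0) ∨ F)
  [6] x0 ∧ (¬x0 ∨ x0)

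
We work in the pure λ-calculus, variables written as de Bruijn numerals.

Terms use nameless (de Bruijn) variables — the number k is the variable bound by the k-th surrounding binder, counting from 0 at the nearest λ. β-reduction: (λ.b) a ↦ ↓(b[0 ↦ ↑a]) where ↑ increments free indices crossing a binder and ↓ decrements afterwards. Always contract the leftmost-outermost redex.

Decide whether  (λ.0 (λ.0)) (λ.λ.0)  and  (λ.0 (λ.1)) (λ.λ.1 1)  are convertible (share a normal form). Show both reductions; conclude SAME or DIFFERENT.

Term A:
  start: (λ.0 (λ.0)) (λ.λ.0)
  [1] (λ.λ.0) (λ.0)
  [2] λ.0

Term B:
  start: (λ.0 (λ.1)) (λ.λ.1 1)
  [1] (λ.λ.1 1) (λ.λ.λ.1 1)
  [2] λ.(λ.λ.λ.1 1) (λ.λ.λ.1 1)
  [3] λ.λ.λ.1 1

Answer: DIFFERENT — A ⇓ λ.0, B ⇓ λ.λ.λ.1 1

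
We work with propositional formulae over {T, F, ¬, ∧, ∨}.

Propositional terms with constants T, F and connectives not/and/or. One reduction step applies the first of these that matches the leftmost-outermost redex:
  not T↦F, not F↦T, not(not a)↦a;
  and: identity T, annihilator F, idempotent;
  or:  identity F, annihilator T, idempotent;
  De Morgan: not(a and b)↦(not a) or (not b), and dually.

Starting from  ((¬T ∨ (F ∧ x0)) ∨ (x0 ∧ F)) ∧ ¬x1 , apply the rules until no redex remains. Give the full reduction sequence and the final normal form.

Answer: normal form = F  (in 6 steps)

Derivation:
  start: ((¬T ∨ (F ∧ x0)) ∨ (x0 ∧ F)) ∧ ¬x1
  [1] ((F ∨ (F ∧ x0)) ∨ (x0 ∧ F)) ∧ ¬x1
  [2] ((F ∧ x0) ∨ (x0 ∧ F)) ∧ ¬x1
  [3] (F ∨ (x0 ∧ F)) ∧ ¬x1
  [4] (x0 ∧ F) ∧ ¬x1
  [5] F ∧ ¬x1
  [6] F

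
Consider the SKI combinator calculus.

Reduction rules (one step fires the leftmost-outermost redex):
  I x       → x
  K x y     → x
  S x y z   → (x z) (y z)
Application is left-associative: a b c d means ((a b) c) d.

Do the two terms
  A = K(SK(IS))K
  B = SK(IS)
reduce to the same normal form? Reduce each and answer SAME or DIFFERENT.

Answer: SAME — A ⇓ SKS, B ⇓ SKS

Derivation:
Term A:
  start: K(SK(IS))K
  step 1: SK(IS)
  step 2: SKS

Term B:
  start: SK(IS)
  step 1: SKS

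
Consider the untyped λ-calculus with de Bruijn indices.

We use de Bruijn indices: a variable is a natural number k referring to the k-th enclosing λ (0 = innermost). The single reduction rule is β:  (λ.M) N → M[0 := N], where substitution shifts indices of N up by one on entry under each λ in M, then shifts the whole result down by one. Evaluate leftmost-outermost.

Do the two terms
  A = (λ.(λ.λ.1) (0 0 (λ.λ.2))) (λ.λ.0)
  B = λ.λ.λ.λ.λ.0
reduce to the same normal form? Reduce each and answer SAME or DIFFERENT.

Term A:
  start: (λ.(λ.λ.1) (0 0 (λ.λ.2))) (λ.λ.0)
  →1  (λ.λ.1) ((λ.λ.0) (λ.λ.0) (λ.λ.λ.λ.0))
  →2  λ.(λ.λ.0) (λ.λ.0) (λ.λ.λ.λ.0)
  →3  λ.(λ.0) (λ.λ.λ.λ.0)
  →4  λ.λ.λ.λ.λ.0

Term B:
  start: λ.λ.λ.λ.λ.0

Answer: SAME — A ⇓ λ.λ.λ.λ.λ.0, B ⇓ λ.λ.λ.λ.λ.0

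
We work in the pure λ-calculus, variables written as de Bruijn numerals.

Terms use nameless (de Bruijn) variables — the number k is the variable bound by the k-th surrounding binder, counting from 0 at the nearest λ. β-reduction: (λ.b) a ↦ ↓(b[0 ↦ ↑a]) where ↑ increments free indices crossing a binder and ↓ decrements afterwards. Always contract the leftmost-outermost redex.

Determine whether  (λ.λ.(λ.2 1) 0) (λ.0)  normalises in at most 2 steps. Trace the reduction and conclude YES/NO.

  start: (λ.λ.(λ.2 1) 0) (λ.0)
  step 1: λ.(λ.(λ.0) 1) 0
  step 2: λ.(λ.0) 0

Answer: NO — after 2 steps the term is λ.(λ.0) 0, not yet normal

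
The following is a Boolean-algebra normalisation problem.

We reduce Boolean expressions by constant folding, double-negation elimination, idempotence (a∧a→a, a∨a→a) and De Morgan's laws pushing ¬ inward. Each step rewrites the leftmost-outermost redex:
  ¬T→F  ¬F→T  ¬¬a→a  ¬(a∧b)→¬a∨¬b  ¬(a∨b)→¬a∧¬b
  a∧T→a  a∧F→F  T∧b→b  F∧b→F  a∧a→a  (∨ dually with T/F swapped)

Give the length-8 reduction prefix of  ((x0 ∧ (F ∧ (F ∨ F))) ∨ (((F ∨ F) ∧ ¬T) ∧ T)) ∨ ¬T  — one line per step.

  start: ((x0 ∧ (F ∧ (F ∨ F))) ∨ (((F ∨ F) ∧ ¬T) ∧ T)) ∨ ¬T
  →1  ((x0 ∧ F) ∨ (((F ∨ F) ∧ ¬T) ∧ T)) ∨ ¬T
  →2  (F ∨ (((F ∨ F) ∧ ¬T) ∧ T)) ∨ ¬T
  →3  (((F ∨ F) ∧ ¬T) ∧ T) ∨ ¬T
  →4  ((F ∨ F) ∧ ¬T) ∨ ¬T
  →5  (F ∧ ¬T) ∨ ¬T
  →6  F ∨ ¬T
  →7  ¬T
  →8  F

Answer: after 8 steps: F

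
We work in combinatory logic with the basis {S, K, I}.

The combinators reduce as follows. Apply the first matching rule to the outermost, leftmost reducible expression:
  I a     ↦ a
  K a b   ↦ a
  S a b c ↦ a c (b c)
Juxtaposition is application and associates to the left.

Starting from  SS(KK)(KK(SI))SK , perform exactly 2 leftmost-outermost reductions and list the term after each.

  start: SS(KK)(KK(SI))SK
  →1  S(KK(SI))(KK(KK(SI)))SK
  →2  KK(SI)S(KK(KK(SI))S)K

Answer: after 2 steps: KK(SI)S(KK(KK(SI))S)K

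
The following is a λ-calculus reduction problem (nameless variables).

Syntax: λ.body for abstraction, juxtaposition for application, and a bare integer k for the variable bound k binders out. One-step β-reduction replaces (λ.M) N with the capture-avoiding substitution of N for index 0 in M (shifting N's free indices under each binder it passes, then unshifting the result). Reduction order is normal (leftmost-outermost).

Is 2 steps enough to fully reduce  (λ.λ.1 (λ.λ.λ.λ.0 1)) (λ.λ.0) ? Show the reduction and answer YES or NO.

  start: (λ.λ.1 (λ.λ.λ.λ.0 1)) (λ.λ.0)
  step 1: λ.(λ.λ.0) (λ.λ.λ.λ.0 1)
  step 2: λ.λ.0

Answer: YES — reaches normal form λ.λ.0 in 2 ≤ 2 steps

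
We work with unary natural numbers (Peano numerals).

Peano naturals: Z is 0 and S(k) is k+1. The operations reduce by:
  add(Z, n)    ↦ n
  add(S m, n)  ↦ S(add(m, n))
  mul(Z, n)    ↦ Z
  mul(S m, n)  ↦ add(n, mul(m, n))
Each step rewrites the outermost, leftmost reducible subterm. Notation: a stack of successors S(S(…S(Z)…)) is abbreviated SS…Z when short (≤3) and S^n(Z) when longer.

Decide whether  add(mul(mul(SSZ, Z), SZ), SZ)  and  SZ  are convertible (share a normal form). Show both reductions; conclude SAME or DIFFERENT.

Answer: SAME — A ⇓ SZ, B ⇓ SZ

Working:
Term A:
  start: add(mul(mul(SSZ, Z), SZ), SZ)
  [1] add(mul(add(Z, mul(SZ, Z)), SZ), SZ)
  [2] add(mul(mul(SZ, Z), SZ), SZ)
  [3] add(mul(add(Z, mul(Z, Z)), SZ), SZ)
  [4] add(mul(mul(Z, Z), SZ), SZ)
  [5] add(mul(Z, SZ), SZ)
  [6] add(Z, SZ)
  [7] SZ

Term B:
  start: SZ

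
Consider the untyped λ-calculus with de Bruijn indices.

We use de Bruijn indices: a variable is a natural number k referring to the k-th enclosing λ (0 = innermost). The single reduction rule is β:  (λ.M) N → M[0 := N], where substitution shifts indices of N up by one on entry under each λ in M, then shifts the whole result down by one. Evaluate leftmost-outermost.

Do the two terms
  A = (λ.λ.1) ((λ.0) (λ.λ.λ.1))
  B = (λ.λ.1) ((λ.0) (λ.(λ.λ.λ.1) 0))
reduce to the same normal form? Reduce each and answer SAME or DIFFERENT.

Term A:
  start: (λ.λ.1) ((λ.0) (λ.λ.λ.1))
  [1] λ.(λ.0) (λ.λ.λ.1)
  [2] λ.λ.λ.λ.1

Term B:
  start: (λ.λ.1) ((λ.0) (λ.(λ.λ.λ.1) 0))
  [1] λ.(λ.0) (λ.(λ.λ.λ.1) 0)
  [2] λ.λ.(λ.λ.λ.1) 0
  [3] λ.λ.λ.λ.1

Answer: SAME — A ⇓ λ.λ.λ.λ.1, B ⇓ λ.λ.λ.λ.1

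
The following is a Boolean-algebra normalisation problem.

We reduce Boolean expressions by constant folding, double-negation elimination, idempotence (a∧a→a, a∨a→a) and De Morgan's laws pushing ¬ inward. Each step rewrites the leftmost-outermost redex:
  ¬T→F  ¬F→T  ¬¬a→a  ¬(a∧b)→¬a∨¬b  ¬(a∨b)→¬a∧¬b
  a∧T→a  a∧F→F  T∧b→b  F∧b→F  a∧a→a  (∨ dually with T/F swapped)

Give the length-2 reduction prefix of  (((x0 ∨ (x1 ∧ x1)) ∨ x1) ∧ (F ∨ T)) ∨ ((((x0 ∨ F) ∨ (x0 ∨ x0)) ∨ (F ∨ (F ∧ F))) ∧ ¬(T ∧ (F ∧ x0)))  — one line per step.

  start: (((x0 ∨ (x1 ∧ x1)) ∨ x1) ∧ (F ∨ T)) ∨ ((((x0 ∨ F) ∨ (x0 ∨ x0)) ∨ (F ∨ (F ∧ F))) ∧ ¬(T ∧ (F ∧ x0)))
  →1  (((x0 ∨ x1) ∨ x1) ∧ (F ∨ T)) ∨ ((((x0 ∨ F) ∨ (x0 ∨ x0)) ∨ (F ∨ (F ∧ F))) ∧ ¬(T ∧ (F ∧ x0)))
  →2  (((x0 ∨ x1) ∨ x1) ∧ T) ∨ ((((x0 ∨ F) ∨ (x0 ∨ x0)) ∨ (F ∨ (F ∧ F))) ∧ ¬(T ∧ (F ∧ x0)))

Answer: after 2 steps: (((x0 ∨ x1) ∨ x1) ∧ T) ∨ ((((x0 ∨ F) ∨ (x0 ∨ x0)) ∨ (F ∨ (F ∧ F))) ∧ ¬(T ∧ (F ∧ x0)))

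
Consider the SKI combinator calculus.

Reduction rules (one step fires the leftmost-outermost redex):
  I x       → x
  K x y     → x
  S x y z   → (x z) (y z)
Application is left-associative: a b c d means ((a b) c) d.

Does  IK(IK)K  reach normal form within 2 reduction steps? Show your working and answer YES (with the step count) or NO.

Answer: NO — after 2 steps the term is IK, not yet normal

Reduction:
  start: IK(IK)K
  →1  K(IK)K
  →2  IK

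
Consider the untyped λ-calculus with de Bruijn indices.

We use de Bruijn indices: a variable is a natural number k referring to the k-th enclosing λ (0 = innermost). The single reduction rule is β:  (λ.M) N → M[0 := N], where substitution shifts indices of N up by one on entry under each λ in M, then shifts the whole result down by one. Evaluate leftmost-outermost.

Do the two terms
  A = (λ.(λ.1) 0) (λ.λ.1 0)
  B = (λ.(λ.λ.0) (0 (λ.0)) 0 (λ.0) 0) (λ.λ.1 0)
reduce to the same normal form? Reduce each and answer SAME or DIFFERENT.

Term A:
  start: (λ.(λ.1) 0) (λ.λ.1 0)
  step 1: (λ.λ.λ.1 0) (λ.λ.1 0)
  step 2: λ.λ.1 0

Term B:
  start: (λ.(λ.λ.0) (0 (λ.0)) 0 (λ.0) 0) (λ.λ.1 0)
  step 1: (λ.λ.0) ((λ.λ.1 0) (λ.0)) (λ.λ.1 0) (λ.0) (λ.λ.1 0)
  step 2: (λ.0) (λ.λ.1 0) (λ.0) (λ.λ.1 0)
  step 3: (λ.λ.1 0) (λ.0) (λ.λ.1 0)
  step 4: (λ.(λ.0) 0) (λ.λ.1 0)
  step 5: (λ.0) (λ.λ.1 0)
  step 6: λ.λ.1 0

Answer: SAME — A ⇓ λ.λ.1 0, B ⇓ λ.λ.1 0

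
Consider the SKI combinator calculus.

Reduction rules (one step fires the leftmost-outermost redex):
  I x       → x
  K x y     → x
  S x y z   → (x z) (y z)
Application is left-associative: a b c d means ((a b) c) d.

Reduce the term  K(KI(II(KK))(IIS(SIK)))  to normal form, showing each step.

  start: K(KI(II(KK))(IIS(SIK)))
  [1] K(I(IIS(SIK)))
  [2] K(IIS(SIK))
  [3] K(IS(SIK))
  [4] K(S(SIK))

Answer: normal form = K(S(SIK))  (in 4 steps)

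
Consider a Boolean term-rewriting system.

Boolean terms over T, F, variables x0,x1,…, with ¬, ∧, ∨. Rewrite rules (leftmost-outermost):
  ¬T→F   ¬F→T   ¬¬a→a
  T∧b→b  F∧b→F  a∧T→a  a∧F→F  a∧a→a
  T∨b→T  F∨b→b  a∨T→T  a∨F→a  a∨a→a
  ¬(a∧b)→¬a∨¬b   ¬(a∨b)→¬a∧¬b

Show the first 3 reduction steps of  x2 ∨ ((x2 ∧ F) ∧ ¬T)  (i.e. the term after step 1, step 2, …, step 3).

  start: x2 ∨ ((x2 ∧ F) ∧ ¬T)
  [1] x2 ∨ (F ∧ ¬T)
  [2] x2 ∨ F
  [3] x2

Answer: after 3 steps: x2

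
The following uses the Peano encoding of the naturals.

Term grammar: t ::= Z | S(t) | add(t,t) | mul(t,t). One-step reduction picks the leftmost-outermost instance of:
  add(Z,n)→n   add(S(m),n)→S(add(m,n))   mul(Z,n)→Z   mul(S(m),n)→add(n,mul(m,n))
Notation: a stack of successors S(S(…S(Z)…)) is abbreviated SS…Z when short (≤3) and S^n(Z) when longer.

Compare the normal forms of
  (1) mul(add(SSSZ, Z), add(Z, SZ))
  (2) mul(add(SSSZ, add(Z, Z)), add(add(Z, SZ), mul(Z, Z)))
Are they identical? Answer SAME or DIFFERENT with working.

Answer: SAME — A ⇓ SSSZ, B ⇓ SSSZ

Derivation:
Term A:
  start: mul(add(SSSZ, Z), add(Z, SZ))
  step 1: mul(S(add(SSZ, Z)), add(Z, SZ))
  step 2: add(add(Z, SZ), mul(add(SSZ, Z), add(Z, SZ)))
  step 3: add(SZ, mul(add(SSZ, Z), add(Z, SZ)))
  step 4: S(add(Z, mul(add(SSZ, Z), add(Z, SZ))))
  step 5: S(mul(add(SSZ, Z), add(Z, SZ)))
  step 6: S(mul(S(add(SZ, Z)), add(Z, SZ)))
  step 7: S(add(add(Z, SZ), mul(add(SZ, Z), add(Z, SZ))))
  step 8: S(add(SZ, mul(add(SZ, Z), add(Z, SZ))))
  step 9: S(S(add(Z, mul(add(SZ, Z), add(Z, SZ)))))
  step 10: S(S(mul(add(SZ, Z), add(Z, SZ))))
  step 11: S(S(mul(S(add(Z, Z)), add(Z, SZ))))
  step 12: S(S(add(add(Z, SZ), mul(add(Z, Z), add(Z, SZ)))))
  step 13: S(S(add(SZ, mul(add(Z, Z), add(Z, SZ)))))
  step 14: S(S(S(add(Z, mul(add(Z, Z), add(Z, SZ))))))
  step 15: S(S(S(mul(add(Z, Z), add(Z, SZ)))))
  step 16: S(S(S(mul(Z, add(Z, SZ)))))
  step 17: SSSZ

Term B:
  start: mul(add(SSSZ, add(Z, Z)), add(add(Z, SZ), mul(Z, Z)))
  step 1: mul(S(add(SSZ, add(Z, Z))), add(add(Z, SZ), mul(Z, Z)))
  step 2: add(add(add(Z, SZ), mul(Z, Z)), mul(add(SSZ, add(Z, Z)), add(add(Z, SZ), mul(Z, Z))))
  step 3: add(add(SZ, mul(Z, Z)), mul(add(SSZ, add(Z, Z)), add(add(Z, SZ), mul(Z, Z))))
  step 4: add(S(add(Z, mul(Z, Z))), mul(add(SSZ, add(Z, Z)), add(add(Z, SZ), mul(Z, Z))))
  step 5: S(add(add(Z, mul(Z, Z)), mul(add(SSZ, add(Z, Z)), add(add(Z, SZ), mul(Z, Z)))))
  step 6: S(add(mul(Z, Z), mul(add(SSZ, add(Z, Z)), add(add(Z, SZ), mul(Z, Z)))))
  step 7: S(add(Z, mul(add(SSZ, add(Z, Z)), add(add(Z, SZ), mul(Z, Z)))))
  step 8: S(mul(add(SSZ, add(Z, Z)), add(add(Z, SZ), mul(Z, Z))))
  step 9: S(mul(S(add(SZ, add(Z, Z))), add(add(Z, SZ), mul(Z, Z))))
  step 10: S(add(add(add(Z, SZ), mul(Z, Z)), mul(add(SZ, add(Z, Z)), add(add(Z, SZ), mul(Z, Z)))))
  step 11: S(add(add(SZ, mul(Z, Z)), mul(add(SZ, add(Z, Z)), add(add(Z, SZ), mul(Z, Z)))))
  step 12: S(add(S(add(Z, mul(Z, Z))), mul(add(SZ, add(Z, Z)), add(add(Z, SZ), mul(Z, Z)))))
  step 13: S(S(add(add(Z, mul(Z, Z)), mul(add(SZ, add(Z, Z)), add(add(Z, SZ), mul(Z, Z))))))
  step 14: S(S(add(mul(Z, Z), mul(add(SZ, add(Z, Z)), add(add(Z, SZ), mul(Z, Z))))))
  step 15: S(S(add(Z, mul(add(SZ, add(Z, Z)), add(add(Z, SZ), mul(Z, Z))))))
  step 16: S(S(mul(add(SZ, add(Z, Z)), add(add(Z, SZ), mul(Z, Z)))))
  step 17: S(S(mul(S(add(Z, add(Z, Z))), add(add(Z, SZ), mul(Z, Z)))))
  step 18: S(S(add(add(add(Z, SZ), mul(Z, Z)), mul(add(Z, add(Z, Z)), add(add(Z, SZ), mul(Z, Z))))))
  step 19: S(S(add(add(SZ, mul(Z, Z)), mul(add(Z, add(Z, Z)), add(add(Z, SZ), mul(Z, Z))))))
  step 20: S(S(add(S(add(Z, mul(Z, Z))), mul(add(Z, add(Z, Z)), add(add(Z, SZ), mul(Z, Z))))))
  step 21: S(S(S(add(add(Z, mul(Z, Z)), mul(add(Z, add(Z, Z)), add(add(Z, SZ), mul(Z, Z)))))))
  step 22: S(S(S(add(mul(Z, Z), mul(add(Z, add(Z, Z)), add(add(Z, SZ), mul(Z, Z)))))))
  step 23: S(S(S(add(Z, mul(add(Z, add(Z, Z)), add(add(Z, SZ), mul(Z, Z)))))))
  step 24: S(S(S(mul(add(Z, add(Z, Z)), add(add(Z, SZ), mul(Z, Z))))))
  step 25: S(S(S(mul(add(Z, Z), add(add(Z, SZ), mul(Z, Z))))))
  step 26: S(S(S(mul(Z, add(add(Z, SZ), mul(Z, Z))))))
  step 27: SSSZ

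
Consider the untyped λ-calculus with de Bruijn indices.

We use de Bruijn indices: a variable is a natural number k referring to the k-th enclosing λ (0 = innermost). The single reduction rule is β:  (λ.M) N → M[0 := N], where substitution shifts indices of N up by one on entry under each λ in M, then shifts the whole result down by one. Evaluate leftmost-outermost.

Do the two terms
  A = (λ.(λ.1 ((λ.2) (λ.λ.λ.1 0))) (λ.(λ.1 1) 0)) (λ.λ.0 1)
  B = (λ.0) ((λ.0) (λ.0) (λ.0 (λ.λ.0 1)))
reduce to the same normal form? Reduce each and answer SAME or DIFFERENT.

Answer: SAME — A ⇓ λ.0 (λ.λ.0 1), B ⇓ λ.0 (λ.λ.0 1)

Derivation:
Term A:
  start: (λ.(λ.1 ((λ.2) (λ.λ.λ.1 0))) (λ.(λ.1 1) 0)) (λ.λ.0 1)
  step 1: (λ.(λ.λ.0 1) ((λ.λ.λ.0 1) (λ.λ.λ.1 0))) (λ.(λ.1 1) 0)
  step 2: (λ.λ.0 1) ((λ.λ.λ.0 1) (λ.λ.λ.1 0))
  step 3: λ.0 ((λ.λ.λ.0 1) (λ.λ.λ.1 0))
  step 4: λ.0 (λ.λ.0 1)

Term B:
  start: (λ.0) ((λ.0) (λ.0) (λ.0 (λ.λ.0 1)))
  step 1: (λ.0) (λ.0) (λ.0 (λ.λ.0 1))
  step 2: (λ.0) (λ.0 (λ.λ.0 1))
  step 3: λ.0 (λ.λ.0 1)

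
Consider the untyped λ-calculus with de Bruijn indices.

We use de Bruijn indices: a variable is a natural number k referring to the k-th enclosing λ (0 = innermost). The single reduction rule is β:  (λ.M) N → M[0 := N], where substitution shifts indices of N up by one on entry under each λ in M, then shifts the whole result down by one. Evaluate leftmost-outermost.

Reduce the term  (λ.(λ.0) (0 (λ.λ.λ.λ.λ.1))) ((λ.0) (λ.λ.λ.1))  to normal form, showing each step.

  start: (λ.(λ.0) (0 (λ.λ.λ.λ.λ.1))) ((λ.0) (λ.λ.λ.1))
  →1  (λ.0) ((λ.0) (λ.λ.λ.1) (λ.λ.λ.λ.λ.1))
  →2  (λ.0) (λ.λ.λ.1) (λ.λ.λ.λ.λ.1)
  →3  (λ.λ.λ.1) (λ.λ.λ.λ.λ.1)
  →4  λ.λ.1

Answer: normal form = λ.λ.1  (in 4 steps)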